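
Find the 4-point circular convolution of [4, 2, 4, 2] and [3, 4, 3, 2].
Use y[k] = Σ_j f[j]·g[(k-j) mod 4]. y[0] = 4×3 + 2×2 + 4×3 + 2×4 = 36; y[1] = 4×4 + 2×3 + 4×2 + 2×3 = 36; y[2] = 4×3 + 2×4 + 4×3 + 2×2 = 36; y[3] = 4×2 + 2×3 + 4×4 + 2×3 = 36. Result: [36, 36, 36, 36]

[36, 36, 36, 36]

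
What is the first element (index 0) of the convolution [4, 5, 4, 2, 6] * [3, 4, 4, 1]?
Use y[k] = Σ_i a[i]·b[k-i] at k=0. y[0] = 4×3 = 12

12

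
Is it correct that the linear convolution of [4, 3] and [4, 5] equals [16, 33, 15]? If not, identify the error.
Recompute linear convolution of [4, 3] and [4, 5]: y[0] = 4×4 = 16; y[1] = 4×5 + 3×4 = 32; y[2] = 3×5 = 15 → [16, 32, 15]. Compare to given [16, 33, 15]: they differ at index 1: given 33, correct 32, so answer: No

No. Error at index 1: given 33, correct 32.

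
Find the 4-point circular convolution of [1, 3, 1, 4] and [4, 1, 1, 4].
Use y[k] = Σ_j f[j]·g[(k-j) mod 4]. y[0] = 1×4 + 3×4 + 1×1 + 4×1 = 21; y[1] = 1×1 + 3×4 + 1×4 + 4×1 = 21; y[2] = 1×1 + 3×1 + 1×4 + 4×4 = 24; y[3] = 1×4 + 3×1 + 1×1 + 4×4 = 24. Result: [21, 21, 24, 24]

[21, 21, 24, 24]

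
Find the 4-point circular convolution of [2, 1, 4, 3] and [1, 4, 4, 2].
Use y[k] = Σ_j s[j]·t[(k-j) mod 4]. y[0] = 2×1 + 1×2 + 4×4 + 3×4 = 32; y[1] = 2×4 + 1×1 + 4×2 + 3×4 = 29; y[2] = 2×4 + 1×4 + 4×1 + 3×2 = 22; y[3] = 2×2 + 1×4 + 4×4 + 3×1 = 27. Result: [32, 29, 22, 27]

[32, 29, 22, 27]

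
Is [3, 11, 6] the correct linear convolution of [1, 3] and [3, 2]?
Recompute linear convolution of [1, 3] and [3, 2]: y[0] = 1×3 = 3; y[1] = 1×2 + 3×3 = 11; y[2] = 3×2 = 6 → [3, 11, 6]. Given [3, 11, 6] matches, so answer: Yes

Yes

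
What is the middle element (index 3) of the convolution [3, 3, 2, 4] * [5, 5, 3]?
Use y[k] = Σ_i a[i]·b[k-i] at k=3. y[3] = 3×3 + 2×5 + 4×5 = 39

39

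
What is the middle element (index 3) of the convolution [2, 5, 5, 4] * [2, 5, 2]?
Use y[k] = Σ_i a[i]·b[k-i] at k=3. y[3] = 5×2 + 5×5 + 4×2 = 43

43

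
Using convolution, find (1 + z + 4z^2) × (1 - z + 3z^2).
Ascending coefficients: a = [1, 1, 4], b = [1, -1, 3]. c[0] = 1×1 = 1; c[1] = 1×-1 + 1×1 = 0; c[2] = 1×3 + 1×-1 + 4×1 = 6; c[3] = 1×3 + 4×-1 = -1; c[4] = 4×3 = 12. Result coefficients: [1, 0, 6, -1, 12] → 1 + 6z^2 - z^3 + 12z^4

1 + 6z^2 - z^3 + 12z^4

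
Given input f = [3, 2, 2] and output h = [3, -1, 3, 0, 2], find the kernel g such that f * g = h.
Output length 5 = len(f) + len(g) - 1 ⇒ len(g) = 3. Solve g forward using g[k] = (h[k] - Σ_{i≥1} f[i]·g[k-i]) / f[0]: g[0] = h[0] / f[0] = 3 / 3 = 1; g[1] = (h[1] - 2×1) / f[0] = (-1 - 2×1) / 3 = -1; g[2] = (h[2] - 2×-1 - 2×1) / f[0] = (3 - 2×-1 - 2×1) / 3 = 1. So g = [1, -1, 1]. Forward-check [3, 2, 2] * [1, -1, 1]: h[0] = 3×1 = 3; h[1] = 3×-1 + 2×1 = -1; h[2] = 3×1 + 2×-1 + 2×1 = 3; h[3] = 2×1 + 2×-1 = 0; h[4] = 2×1 = 2 → [3, -1, 3, 0, 2] ✓

[1, -1, 1]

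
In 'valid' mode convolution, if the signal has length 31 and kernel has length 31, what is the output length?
'Valid' mode counts only positions where the kernel fully overlaps the signal: m - n + 1 = 31 - 31 + 1 = 1

1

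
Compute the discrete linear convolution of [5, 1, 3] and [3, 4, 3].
y[0] = 5×3 = 15; y[1] = 5×4 + 1×3 = 23; y[2] = 5×3 + 1×4 + 3×3 = 28; y[3] = 1×3 + 3×4 = 15; y[4] = 3×3 = 9

[15, 23, 28, 15, 9]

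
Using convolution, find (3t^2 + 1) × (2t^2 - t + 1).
Ascending coefficients: a = [1, 0, 3], b = [1, -1, 2]. c[0] = 1×1 = 1; c[1] = 1×-1 + 0×1 = -1; c[2] = 1×2 + 0×-1 + 3×1 = 5; c[3] = 0×2 + 3×-1 = -3; c[4] = 3×2 = 6. Result coefficients: [1, -1, 5, -3, 6] → 6t^4 - 3t^3 + 5t^2 - t + 1

6t^4 - 3t^3 + 5t^2 - t + 1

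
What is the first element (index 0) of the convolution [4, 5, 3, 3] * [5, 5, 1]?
Use y[k] = Σ_i a[i]·b[k-i] at k=0. y[0] = 4×5 = 20

20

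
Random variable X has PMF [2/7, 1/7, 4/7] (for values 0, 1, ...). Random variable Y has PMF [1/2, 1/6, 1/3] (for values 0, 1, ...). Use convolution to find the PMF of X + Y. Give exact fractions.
P(X+Y=k) = Σ_i P(X=i)·P(Y=k-i) — a convolution of [2/7, 1/7, 4/7] and [1/2, 1/6, 1/3]. P(X+Y=0) = (2/7)×(1/2) = 1/7; P(X+Y=1) = (2/7)×(1/6) + (1/7)×(1/2) = 1/21 + 1/14 = 5/42; P(X+Y=2) = (2/7)×(1/3) + (1/7)×(1/6) + (4/7)×(1/2) = 2/21 + 1/42 + 2/7 = 17/42; P(X+Y=3) = (1/7)×(1/3) + (4/7)×(1/6) = 1/21 + 2/21 = 1/7; P(X+Y=4) = (4/7)×(1/3) = 4/21. PMF: [1/7, 5/42, 17/42, 1/7, 4/21] (sums to 1 ✓)

[1/7, 5/42, 17/42, 1/7, 4/21]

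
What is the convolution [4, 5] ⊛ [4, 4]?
y[0] = 4×4 = 16; y[1] = 4×4 + 5×4 = 36; y[2] = 5×4 = 20

[16, 36, 20]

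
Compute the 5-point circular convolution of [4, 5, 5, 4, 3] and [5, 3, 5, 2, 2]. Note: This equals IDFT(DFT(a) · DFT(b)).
Either evaluate y[k] = Σ_j a[j]·b[(k-j) mod 5] directly, or use IDFT(DFT(a) · DFT(b)). y[0] = 4×5 + 5×2 + 5×2 + 4×5 + 3×3 = 69; y[1] = 4×3 + 5×5 + 5×2 + 4×2 + 3×5 = 70; y[2] = 4×5 + 5×3 + 5×5 + 4×2 + 3×2 = 74; y[3] = 4×2 + 5×5 + 5×3 + 4×5 + 3×2 = 74; y[4] = 4×2 + 5×2 + 5×5 + 4×3 + 3×5 = 70. Result: [69, 70, 74, 74, 70]

[69, 70, 74, 74, 70]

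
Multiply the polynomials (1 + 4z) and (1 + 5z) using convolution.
Ascending coefficients: a = [1, 4], b = [1, 5]. c[0] = 1×1 = 1; c[1] = 1×5 + 4×1 = 9; c[2] = 4×5 = 20. Result coefficients: [1, 9, 20] → 1 + 9z + 20z^2

1 + 9z + 20z^2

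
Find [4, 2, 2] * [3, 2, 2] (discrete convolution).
y[0] = 4×3 = 12; y[1] = 4×2 + 2×3 = 14; y[2] = 4×2 + 2×2 + 2×3 = 18; y[3] = 2×2 + 2×2 = 8; y[4] = 2×2 = 4

[12, 14, 18, 8, 4]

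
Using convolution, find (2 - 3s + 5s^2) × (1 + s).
Ascending coefficients: a = [2, -3, 5], b = [1, 1]. c[0] = 2×1 = 2; c[1] = 2×1 + -3×1 = -1; c[2] = -3×1 + 5×1 = 2; c[3] = 5×1 = 5. Result coefficients: [2, -1, 2, 5] → 2 - s + 2s^2 + 5s^3

2 - s + 2s^2 + 5s^3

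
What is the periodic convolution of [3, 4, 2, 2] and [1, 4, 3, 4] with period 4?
Use y[k] = Σ_j u[j]·v[(k-j) mod 4]. y[0] = 3×1 + 4×4 + 2×3 + 2×4 = 33; y[1] = 3×4 + 4×1 + 2×4 + 2×3 = 30; y[2] = 3×3 + 4×4 + 2×1 + 2×4 = 35; y[3] = 3×4 + 4×3 + 2×4 + 2×1 = 34. Result: [33, 30, 35, 34]

[33, 30, 35, 34]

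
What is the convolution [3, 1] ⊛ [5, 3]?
y[0] = 3×5 = 15; y[1] = 3×3 + 1×5 = 14; y[2] = 1×3 = 3

[15, 14, 3]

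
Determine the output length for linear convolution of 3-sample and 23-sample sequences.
Linear/full convolution length: m + n - 1 = 3 + 23 - 1 = 25

25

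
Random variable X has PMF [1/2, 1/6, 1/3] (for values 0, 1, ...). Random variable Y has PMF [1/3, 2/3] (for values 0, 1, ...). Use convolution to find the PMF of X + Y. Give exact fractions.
P(X+Y=k) = Σ_i P(X=i)·P(Y=k-i) — a convolution of [1/2, 1/6, 1/3] and [1/3, 2/3]. P(X+Y=0) = (1/2)×(1/3) = 1/6; P(X+Y=1) = (1/2)×(2/3) + (1/6)×(1/3) = 1/3 + 1/18 = 7/18; P(X+Y=2) = (1/6)×(2/3) + (1/3)×(1/3) = 1/9 + 1/9 = 2/9; P(X+Y=3) = (1/3)×(2/3) = 2/9. PMF: [1/6, 7/18, 2/9, 2/9] (sums to 1 ✓)

[1/6, 7/18, 2/9, 2/9]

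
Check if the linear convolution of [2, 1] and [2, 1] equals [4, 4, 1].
Recompute linear convolution of [2, 1] and [2, 1]: y[0] = 2×2 = 4; y[1] = 2×1 + 1×2 = 4; y[2] = 1×1 = 1 → [4, 4, 1]. Given [4, 4, 1] matches, so answer: Yes

Yes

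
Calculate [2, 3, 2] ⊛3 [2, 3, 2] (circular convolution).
Use y[k] = Σ_j x[j]·h[(k-j) mod 3]. y[0] = 2×2 + 3×2 + 2×3 = 16; y[1] = 2×3 + 3×2 + 2×2 = 16; y[2] = 2×2 + 3×3 + 2×2 = 17. Result: [16, 16, 17]

[16, 16, 17]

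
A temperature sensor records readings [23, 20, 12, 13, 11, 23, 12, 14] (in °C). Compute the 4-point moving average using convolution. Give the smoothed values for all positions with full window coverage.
4-point moving average kernel = [1, 1, 1, 1]. Apply in 'valid' mode (full window coverage): avg[0] = (23 + 20 + 12 + 13) / 4 = 17.0; avg[1] = (20 + 12 + 13 + 11) / 4 = 14.0; avg[2] = (12 + 13 + 11 + 23) / 4 = 14.75; avg[3] = (13 + 11 + 23 + 12) / 4 = 14.75; avg[4] = (11 + 23 + 12 + 14) / 4 = 15.0. Smoothed values: [17.0, 14.0, 14.75, 14.75, 15.0]

[17.0, 14.0, 14.75, 14.75, 15.0]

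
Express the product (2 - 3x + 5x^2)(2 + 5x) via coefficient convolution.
Ascending coefficients: a = [2, -3, 5], b = [2, 5]. c[0] = 2×2 = 4; c[1] = 2×5 + -3×2 = 4; c[2] = -3×5 + 5×2 = -5; c[3] = 5×5 = 25. Result coefficients: [4, 4, -5, 25] → 4 + 4x - 5x^2 + 25x^3

4 + 4x - 5x^2 + 25x^3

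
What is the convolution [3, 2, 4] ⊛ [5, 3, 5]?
y[0] = 3×5 = 15; y[1] = 3×3 + 2×5 = 19; y[2] = 3×5 + 2×3 + 4×5 = 41; y[3] = 2×5 + 4×3 = 22; y[4] = 4×5 = 20

[15, 19, 41, 22, 20]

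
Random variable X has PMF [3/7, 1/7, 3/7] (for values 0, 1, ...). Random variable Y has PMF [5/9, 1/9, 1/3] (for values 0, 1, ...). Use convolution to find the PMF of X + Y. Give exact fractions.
P(X+Y=k) = Σ_i P(X=i)·P(Y=k-i) — a convolution of [3/7, 1/7, 3/7] and [5/9, 1/9, 1/3]. P(X+Y=0) = (3/7)×(5/9) = 5/21; P(X+Y=1) = (3/7)×(1/9) + (1/7)×(5/9) = 1/21 + 5/63 = 8/63; P(X+Y=2) = (3/7)×(1/3) + (1/7)×(1/9) + (3/7)×(5/9) = 1/7 + 1/63 + 5/21 = 25/63; P(X+Y=3) = (1/7)×(1/3) + (3/7)×(1/9) = 1/21 + 1/21 = 2/21; P(X+Y=4) = (3/7)×(1/3) = 1/7. PMF: [5/21, 8/63, 25/63, 2/21, 1/7] (sums to 1 ✓)

[5/21, 8/63, 25/63, 2/21, 1/7]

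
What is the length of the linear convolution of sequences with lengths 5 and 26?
Linear/full convolution length: m + n - 1 = 5 + 26 - 1 = 30

30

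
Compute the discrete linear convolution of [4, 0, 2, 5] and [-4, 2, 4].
y[0] = 4×-4 = -16; y[1] = 4×2 + 0×-4 = 8; y[2] = 4×4 + 0×2 + 2×-4 = 8; y[3] = 0×4 + 2×2 + 5×-4 = -16; y[4] = 2×4 + 5×2 = 18; y[5] = 5×4 = 20

[-16, 8, 8, -16, 18, 20]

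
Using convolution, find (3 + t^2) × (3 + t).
Ascending coefficients: a = [3, 0, 1], b = [3, 1]. c[0] = 3×3 = 9; c[1] = 3×1 + 0×3 = 3; c[2] = 0×1 + 1×3 = 3; c[3] = 1×1 = 1. Result coefficients: [9, 3, 3, 1] → 9 + 3t + 3t^2 + t^3

9 + 3t + 3t^2 + t^3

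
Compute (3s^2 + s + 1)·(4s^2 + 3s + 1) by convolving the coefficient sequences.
Ascending coefficients: a = [1, 1, 3], b = [1, 3, 4]. c[0] = 1×1 = 1; c[1] = 1×3 + 1×1 = 4; c[2] = 1×4 + 1×3 + 3×1 = 10; c[3] = 1×4 + 3×3 = 13; c[4] = 3×4 = 12. Result coefficients: [1, 4, 10, 13, 12] → 12s^4 + 13s^3 + 10s^2 + 4s + 1

12s^4 + 13s^3 + 10s^2 + 4s + 1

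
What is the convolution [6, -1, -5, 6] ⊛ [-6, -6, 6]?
y[0] = 6×-6 = -36; y[1] = 6×-6 + -1×-6 = -30; y[2] = 6×6 + -1×-6 + -5×-6 = 72; y[3] = -1×6 + -5×-6 + 6×-6 = -12; y[4] = -5×6 + 6×-6 = -66; y[5] = 6×6 = 36

[-36, -30, 72, -12, -66, 36]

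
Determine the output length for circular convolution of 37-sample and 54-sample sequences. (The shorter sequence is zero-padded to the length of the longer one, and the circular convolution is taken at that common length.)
Circular convolution (zero-padding the shorter input) has length max(m, n) = max(37, 54) = 54

54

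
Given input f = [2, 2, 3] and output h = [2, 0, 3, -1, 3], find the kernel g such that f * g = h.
Output length 5 = len(f) + len(g) - 1 ⇒ len(g) = 3. Solve g forward using g[k] = (h[k] - Σ_{i≥1} f[i]·g[k-i]) / f[0]: g[0] = h[0] / f[0] = 2 / 2 = 1; g[1] = (h[1] - 2×1) / f[0] = (0 - 2×1) / 2 = -1; g[2] = (h[2] - 2×-1 - 3×1) / f[0] = (3 - 2×-1 - 3×1) / 2 = 1. So g = [1, -1, 1]. Forward-check [2, 2, 3] * [1, -1, 1]: h[0] = 2×1 = 2; h[1] = 2×-1 + 2×1 = 0; h[2] = 2×1 + 2×-1 + 3×1 = 3; h[3] = 2×1 + 3×-1 = -1; h[4] = 3×1 = 3 → [2, 0, 3, -1, 3] ✓

[1, -1, 1]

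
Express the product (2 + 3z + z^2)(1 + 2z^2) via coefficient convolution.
Ascending coefficients: a = [2, 3, 1], b = [1, 0, 2]. c[0] = 2×1 = 2; c[1] = 2×0 + 3×1 = 3; c[2] = 2×2 + 3×0 + 1×1 = 5; c[3] = 3×2 + 1×0 = 6; c[4] = 1×2 = 2. Result coefficients: [2, 3, 5, 6, 2] → 2 + 3z + 5z^2 + 6z^3 + 2z^4

2 + 3z + 5z^2 + 6z^3 + 2z^4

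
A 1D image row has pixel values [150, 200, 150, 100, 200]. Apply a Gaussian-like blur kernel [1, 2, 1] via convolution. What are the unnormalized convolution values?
Convolve image row [150, 200, 150, 100, 200] with kernel [1, 2, 1]: y[0] = 150×1 = 150; y[1] = 150×2 + 200×1 = 500; y[2] = 150×1 + 200×2 + 150×1 = 700; y[3] = 200×1 + 150×2 + 100×1 = 600; y[4] = 150×1 + 100×2 + 200×1 = 550; y[5] = 100×1 + 200×2 = 500; y[6] = 200×1 = 200 → [150, 500, 700, 600, 550, 500, 200]. Normalization factor = sum(kernel) = 4.

[150, 500, 700, 600, 550, 500, 200]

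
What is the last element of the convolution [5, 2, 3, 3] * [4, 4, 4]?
Use y[k] = Σ_i a[i]·b[k-i] at k=5. y[5] = 3×4 = 12

12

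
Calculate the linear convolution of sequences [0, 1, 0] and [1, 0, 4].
y[0] = 0×1 = 0; y[1] = 0×0 + 1×1 = 1; y[2] = 0×4 + 1×0 + 0×1 = 0; y[3] = 1×4 + 0×0 = 4; y[4] = 0×4 = 0

[0, 1, 0, 4, 0]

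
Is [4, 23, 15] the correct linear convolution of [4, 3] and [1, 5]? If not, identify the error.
Recompute linear convolution of [4, 3] and [1, 5]: y[0] = 4×1 = 4; y[1] = 4×5 + 3×1 = 23; y[2] = 3×5 = 15 → [4, 23, 15]. Given [4, 23, 15] matches, so answer: Yes

Yes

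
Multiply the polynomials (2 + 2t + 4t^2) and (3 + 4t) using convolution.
Ascending coefficients: a = [2, 2, 4], b = [3, 4]. c[0] = 2×3 = 6; c[1] = 2×4 + 2×3 = 14; c[2] = 2×4 + 4×3 = 20; c[3] = 4×4 = 16. Result coefficients: [6, 14, 20, 16] → 6 + 14t + 20t^2 + 16t^3

6 + 14t + 20t^2 + 16t^3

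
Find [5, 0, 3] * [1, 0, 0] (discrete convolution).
y[0] = 5×1 = 5; y[1] = 5×0 + 0×1 = 0; y[2] = 5×0 + 0×0 + 3×1 = 3; y[3] = 0×0 + 3×0 = 0; y[4] = 3×0 = 0

[5, 0, 3, 0, 0]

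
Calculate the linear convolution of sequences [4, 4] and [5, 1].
y[0] = 4×5 = 20; y[1] = 4×1 + 4×5 = 24; y[2] = 4×1 = 4

[20, 24, 4]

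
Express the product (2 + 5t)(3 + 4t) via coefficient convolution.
Ascending coefficients: a = [2, 5], b = [3, 4]. c[0] = 2×3 = 6; c[1] = 2×4 + 5×3 = 23; c[2] = 5×4 = 20. Result coefficients: [6, 23, 20] → 6 + 23t + 20t^2

6 + 23t + 20t^2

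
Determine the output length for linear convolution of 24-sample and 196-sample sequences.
Linear/full convolution length: m + n - 1 = 24 + 196 - 1 = 219

219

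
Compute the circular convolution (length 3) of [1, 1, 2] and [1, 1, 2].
Use y[k] = Σ_j x[j]·h[(k-j) mod 3]. y[0] = 1×1 + 1×2 + 2×1 = 5; y[1] = 1×1 + 1×1 + 2×2 = 6; y[2] = 1×2 + 1×1 + 2×1 = 5. Result: [5, 6, 5]

[5, 6, 5]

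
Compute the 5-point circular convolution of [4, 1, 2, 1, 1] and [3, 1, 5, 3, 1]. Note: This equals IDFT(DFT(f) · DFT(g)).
Either evaluate y[k] = Σ_j f[j]·g[(k-j) mod 5] directly, or use IDFT(DFT(f) · DFT(g)). y[0] = 4×3 + 1×1 + 2×3 + 1×5 + 1×1 = 25; y[1] = 4×1 + 1×3 + 2×1 + 1×3 + 1×5 = 17; y[2] = 4×5 + 1×1 + 2×3 + 1×1 + 1×3 = 31; y[3] = 4×3 + 1×5 + 2×1 + 1×3 + 1×1 = 23; y[4] = 4×1 + 1×3 + 2×5 + 1×1 + 1×3 = 21. Result: [25, 17, 31, 23, 21]

[25, 17, 31, 23, 21]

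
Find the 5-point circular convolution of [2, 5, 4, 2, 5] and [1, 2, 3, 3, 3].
Use y[k] = Σ_j s[j]·t[(k-j) mod 5]. y[0] = 2×1 + 5×3 + 4×3 + 2×3 + 5×2 = 45; y[1] = 2×2 + 5×1 + 4×3 + 2×3 + 5×3 = 42; y[2] = 2×3 + 5×2 + 4×1 + 2×3 + 5×3 = 41; y[3] = 2×3 + 5×3 + 4×2 + 2×1 + 5×3 = 46; y[4] = 2×3 + 5×3 + 4×3 + 2×2 + 5×1 = 42. Result: [45, 42, 41, 46, 42]

[45, 42, 41, 46, 42]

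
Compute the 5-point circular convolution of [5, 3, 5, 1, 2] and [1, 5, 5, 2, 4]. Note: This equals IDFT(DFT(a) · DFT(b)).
Either evaluate y[k] = Σ_j a[j]·b[(k-j) mod 5] directly, or use IDFT(DFT(a) · DFT(b)). y[0] = 5×1 + 3×4 + 5×2 + 1×5 + 2×5 = 42; y[1] = 5×5 + 3×1 + 5×4 + 1×2 + 2×5 = 60; y[2] = 5×5 + 3×5 + 5×1 + 1×4 + 2×2 = 53; y[3] = 5×2 + 3×5 + 5×5 + 1×1 + 2×4 = 59; y[4] = 5×4 + 3×2 + 5×5 + 1×5 + 2×1 = 58. Result: [42, 60, 53, 59, 58]

[42, 60, 53, 59, 58]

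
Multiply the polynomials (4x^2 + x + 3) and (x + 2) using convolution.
Ascending coefficients: a = [3, 1, 4], b = [2, 1]. c[0] = 3×2 = 6; c[1] = 3×1 + 1×2 = 5; c[2] = 1×1 + 4×2 = 9; c[3] = 4×1 = 4. Result coefficients: [6, 5, 9, 4] → 4x^3 + 9x^2 + 5x + 6

4x^3 + 9x^2 + 5x + 6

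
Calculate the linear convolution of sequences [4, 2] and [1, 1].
y[0] = 4×1 = 4; y[1] = 4×1 + 2×1 = 6; y[2] = 2×1 = 2

[4, 6, 2]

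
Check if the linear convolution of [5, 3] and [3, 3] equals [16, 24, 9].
Recompute linear convolution of [5, 3] and [3, 3]: y[0] = 5×3 = 15; y[1] = 5×3 + 3×3 = 24; y[2] = 3×3 = 9 → [15, 24, 9]. Compare to given [16, 24, 9]: they differ at index 0: given 16, correct 15, so answer: No

No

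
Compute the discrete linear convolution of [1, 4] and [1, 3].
y[0] = 1×1 = 1; y[1] = 1×3 + 4×1 = 7; y[2] = 4×3 = 12

[1, 7, 12]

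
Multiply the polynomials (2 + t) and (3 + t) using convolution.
Ascending coefficients: a = [2, 1], b = [3, 1]. c[0] = 2×3 = 6; c[1] = 2×1 + 1×3 = 5; c[2] = 1×1 = 1. Result coefficients: [6, 5, 1] → 6 + 5t + t^2

6 + 5t + t^2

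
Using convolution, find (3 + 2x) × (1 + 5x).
Ascending coefficients: a = [3, 2], b = [1, 5]. c[0] = 3×1 = 3; c[1] = 3×5 + 2×1 = 17; c[2] = 2×5 = 10. Result coefficients: [3, 17, 10] → 3 + 17x + 10x^2

3 + 17x + 10x^2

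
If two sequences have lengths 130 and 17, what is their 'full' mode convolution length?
Linear/full convolution length: m + n - 1 = 130 + 17 - 1 = 146

146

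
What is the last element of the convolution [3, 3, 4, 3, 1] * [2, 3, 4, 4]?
Use y[k] = Σ_i a[i]·b[k-i] at k=7. y[7] = 1×4 = 4

4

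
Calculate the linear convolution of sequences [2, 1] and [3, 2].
y[0] = 2×3 = 6; y[1] = 2×2 + 1×3 = 7; y[2] = 1×2 = 2

[6, 7, 2]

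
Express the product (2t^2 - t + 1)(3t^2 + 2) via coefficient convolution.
Ascending coefficients: a = [1, -1, 2], b = [2, 0, 3]. c[0] = 1×2 = 2; c[1] = 1×0 + -1×2 = -2; c[2] = 1×3 + -1×0 + 2×2 = 7; c[3] = -1×3 + 2×0 = -3; c[4] = 2×3 = 6. Result coefficients: [2, -2, 7, -3, 6] → 6t^4 - 3t^3 + 7t^2 - 2t + 2

6t^4 - 3t^3 + 7t^2 - 2t + 2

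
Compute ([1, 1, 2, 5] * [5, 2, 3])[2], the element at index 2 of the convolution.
Use y[k] = Σ_i a[i]·b[k-i] at k=2. y[2] = 1×3 + 1×2 + 2×5 = 15

15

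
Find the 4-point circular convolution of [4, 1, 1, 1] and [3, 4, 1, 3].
Use y[k] = Σ_j a[j]·b[(k-j) mod 4]. y[0] = 4×3 + 1×3 + 1×1 + 1×4 = 20; y[1] = 4×4 + 1×3 + 1×3 + 1×1 = 23; y[2] = 4×1 + 1×4 + 1×3 + 1×3 = 14; y[3] = 4×3 + 1×1 + 1×4 + 1×3 = 20. Result: [20, 23, 14, 20]

[20, 23, 14, 20]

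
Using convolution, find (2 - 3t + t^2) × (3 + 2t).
Ascending coefficients: a = [2, -3, 1], b = [3, 2]. c[0] = 2×3 = 6; c[1] = 2×2 + -3×3 = -5; c[2] = -3×2 + 1×3 = -3; c[3] = 1×2 = 2. Result coefficients: [6, -5, -3, 2] → 6 - 5t - 3t^2 + 2t^3

6 - 5t - 3t^2 + 2t^3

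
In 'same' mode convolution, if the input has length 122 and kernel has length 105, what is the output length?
'Same' mode returns an output with the same length as the input: 122

122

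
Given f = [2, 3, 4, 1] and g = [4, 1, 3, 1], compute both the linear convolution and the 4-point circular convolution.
Linear: y_lin[0] = 2×4 = 8; y_lin[1] = 2×1 + 3×4 = 14; y_lin[2] = 2×3 + 3×1 + 4×4 = 25; y_lin[3] = 2×1 + 3×3 + 4×1 + 1×4 = 19; y_lin[4] = 3×1 + 4×3 + 1×1 = 16; y_lin[5] = 4×1 + 1×3 = 7; y_lin[6] = 1×1 = 1 → [8, 14, 25, 19, 16, 7, 1]. Circular (length 4): y[0] = 2×4 + 3×1 + 4×3 + 1×1 = 24; y[1] = 2×1 + 3×4 + 4×1 + 1×3 = 21; y[2] = 2×3 + 3×1 + 4×4 + 1×1 = 26; y[3] = 2×1 + 3×3 + 4×1 + 1×4 = 19 → [24, 21, 26, 19]

Linear: [8, 14, 25, 19, 16, 7, 1], Circular: [24, 21, 26, 19]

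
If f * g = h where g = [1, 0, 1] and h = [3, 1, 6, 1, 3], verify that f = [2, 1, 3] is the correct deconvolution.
Forward-compute [2, 1, 3] * [1, 0, 1]: h[0] = 2×1 = 2; h[1] = 2×0 + 1×1 = 1; h[2] = 2×1 + 1×0 + 3×1 = 5; h[3] = 1×1 + 3×0 = 1; h[4] = 3×1 = 3 → [2, 1, 5, 1, 3]. Does not match given h = [3, 1, 6, 1, 3].

Not verified. [2, 1, 3] * [1, 0, 1] = [2, 1, 5, 1, 3], which differs from [3, 1, 6, 1, 3] at index 0.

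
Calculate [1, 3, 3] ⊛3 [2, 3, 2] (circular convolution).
Use y[k] = Σ_j s[j]·t[(k-j) mod 3]. y[0] = 1×2 + 3×2 + 3×3 = 17; y[1] = 1×3 + 3×2 + 3×2 = 15; y[2] = 1×2 + 3×3 + 3×2 = 17. Result: [17, 15, 17]

[17, 15, 17]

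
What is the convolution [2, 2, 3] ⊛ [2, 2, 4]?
y[0] = 2×2 = 4; y[1] = 2×2 + 2×2 = 8; y[2] = 2×4 + 2×2 + 3×2 = 18; y[3] = 2×4 + 3×2 = 14; y[4] = 3×4 = 12

[4, 8, 18, 14, 12]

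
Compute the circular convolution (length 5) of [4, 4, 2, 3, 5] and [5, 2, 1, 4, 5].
Use y[k] = Σ_j f[j]·g[(k-j) mod 5]. y[0] = 4×5 + 4×5 + 2×4 + 3×1 + 5×2 = 61; y[1] = 4×2 + 4×5 + 2×5 + 3×4 + 5×1 = 55; y[2] = 4×1 + 4×2 + 2×5 + 3×5 + 5×4 = 57; y[3] = 4×4 + 4×1 + 2×2 + 3×5 + 5×5 = 64; y[4] = 4×5 + 4×4 + 2×1 + 3×2 + 5×5 = 69. Result: [61, 55, 57, 64, 69]

[61, 55, 57, 64, 69]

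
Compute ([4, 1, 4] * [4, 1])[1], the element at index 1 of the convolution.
Use y[k] = Σ_i a[i]·b[k-i] at k=1. y[1] = 4×1 + 1×4 = 8

8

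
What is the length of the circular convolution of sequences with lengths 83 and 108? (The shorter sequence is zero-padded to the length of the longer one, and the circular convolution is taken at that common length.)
Circular convolution (zero-padding the shorter input) has length max(m, n) = max(83, 108) = 108

108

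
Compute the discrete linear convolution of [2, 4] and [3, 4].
y[0] = 2×3 = 6; y[1] = 2×4 + 4×3 = 20; y[2] = 4×4 = 16

[6, 20, 16]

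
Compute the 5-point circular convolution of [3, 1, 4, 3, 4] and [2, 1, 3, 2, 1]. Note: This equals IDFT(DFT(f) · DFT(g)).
Either evaluate y[k] = Σ_j f[j]·g[(k-j) mod 5] directly, or use IDFT(DFT(f) · DFT(g)). y[0] = 3×2 + 1×1 + 4×2 + 3×3 + 4×1 = 28; y[1] = 3×1 + 1×2 + 4×1 + 3×2 + 4×3 = 27; y[2] = 3×3 + 1×1 + 4×2 + 3×1 + 4×2 = 29; y[3] = 3×2 + 1×3 + 4×1 + 3×2 + 4×1 = 23; y[4] = 3×1 + 1×2 + 4×3 + 3×1 + 4×2 = 28. Result: [28, 27, 29, 23, 28]

[28, 27, 29, 23, 28]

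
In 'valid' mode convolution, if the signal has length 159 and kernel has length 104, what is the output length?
'Valid' mode counts only positions where the kernel fully overlaps the signal: m - n + 1 = 159 - 104 + 1 = 56

56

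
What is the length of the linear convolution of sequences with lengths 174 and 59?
Linear/full convolution length: m + n - 1 = 174 + 59 - 1 = 232

232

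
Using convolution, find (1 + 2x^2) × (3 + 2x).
Ascending coefficients: a = [1, 0, 2], b = [3, 2]. c[0] = 1×3 = 3; c[1] = 1×2 + 0×3 = 2; c[2] = 0×2 + 2×3 = 6; c[3] = 2×2 = 4. Result coefficients: [3, 2, 6, 4] → 3 + 2x + 6x^2 + 4x^3

3 + 2x + 6x^2 + 4x^3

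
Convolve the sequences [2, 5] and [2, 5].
y[0] = 2×2 = 4; y[1] = 2×5 + 5×2 = 20; y[2] = 5×5 = 25

[4, 20, 25]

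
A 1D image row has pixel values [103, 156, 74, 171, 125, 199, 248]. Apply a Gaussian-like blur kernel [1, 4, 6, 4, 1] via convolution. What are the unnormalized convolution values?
Convolve image row [103, 156, 74, 171, 125, 199, 248] with kernel [1, 4, 6, 4, 1]: y[0] = 103×1 = 103; y[1] = 103×4 + 156×1 = 568; y[2] = 103×6 + 156×4 + 74×1 = 1316; y[3] = 103×4 + 156×6 + 74×4 + 171×1 = 1815; y[4] = 103×1 + 156×4 + 74×6 + 171×4 + 125×1 = 1980; y[5] = 156×1 + 74×4 + 171×6 + 125×4 + 199×1 = 2177; y[6] = 74×1 + 171×4 + 125×6 + 199×4 + 248×1 = 2552; y[7] = 171×1 + 125×4 + 199×6 + 248×4 = 2857; y[8] = 125×1 + 199×4 + 248×6 = 2409; y[9] = 199×1 + 248×4 = 1191; y[10] = 248×1 = 248 → [103, 568, 1316, 1815, 1980, 2177, 2552, 2857, 2409, 1191, 248]. Normalization factor = sum(kernel) = 16.

[103, 568, 1316, 1815, 1980, 2177, 2552, 2857, 2409, 1191, 248]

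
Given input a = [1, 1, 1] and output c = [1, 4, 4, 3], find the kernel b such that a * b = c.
Output length 4 = len(a) + len(b) - 1 ⇒ len(b) = 2. Solve b forward using b[k] = (c[k] - Σ_{i≥1} a[i]·b[k-i]) / a[0]: b[0] = c[0] / a[0] = 1 / 1 = 1; b[1] = (c[1] - 1×1) / a[0] = (4 - 1×1) / 1 = 3. So b = [1, 3]. Forward-check [1, 1, 1] * [1, 3]: c[0] = 1×1 = 1; c[1] = 1×3 + 1×1 = 4; c[2] = 1×3 + 1×1 = 4; c[3] = 1×3 = 3 → [1, 4, 4, 3] ✓

[1, 3]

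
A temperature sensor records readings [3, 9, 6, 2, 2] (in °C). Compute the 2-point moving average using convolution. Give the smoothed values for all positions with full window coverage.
2-point moving average kernel = [1, 1]. Apply in 'valid' mode (full window coverage): avg[0] = (3 + 9) / 2 = 6.0; avg[1] = (9 + 6) / 2 = 7.5; avg[2] = (6 + 2) / 2 = 4.0; avg[3] = (2 + 2) / 2 = 2.0. Smoothed values: [6.0, 7.5, 4.0, 2.0]

[6.0, 7.5, 4.0, 2.0]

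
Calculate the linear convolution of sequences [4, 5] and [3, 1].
y[0] = 4×3 = 12; y[1] = 4×1 + 5×3 = 19; y[2] = 5×1 = 5

[12, 19, 5]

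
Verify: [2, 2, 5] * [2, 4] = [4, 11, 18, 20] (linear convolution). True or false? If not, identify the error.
Recompute linear convolution of [2, 2, 5] and [2, 4]: y[0] = 2×2 = 4; y[1] = 2×4 + 2×2 = 12; y[2] = 2×4 + 5×2 = 18; y[3] = 5×4 = 20 → [4, 12, 18, 20]. Compare to given [4, 11, 18, 20]: they differ at index 1: given 11, correct 12, so answer: No

No. Error at index 1: given 11, correct 12.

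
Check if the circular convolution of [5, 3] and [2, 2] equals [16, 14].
Recompute circular convolution of [5, 3] and [2, 2]: y[0] = 5×2 + 3×2 = 16; y[1] = 5×2 + 3×2 = 16 → [16, 16]. Compare to given [16, 14]: they differ at index 1: given 14, correct 16, so answer: No

No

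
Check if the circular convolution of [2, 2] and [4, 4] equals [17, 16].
Recompute circular convolution of [2, 2] and [4, 4]: y[0] = 2×4 + 2×4 = 16; y[1] = 2×4 + 2×4 = 16 → [16, 16]. Compare to given [17, 16]: they differ at index 0: given 17, correct 16, so answer: No

No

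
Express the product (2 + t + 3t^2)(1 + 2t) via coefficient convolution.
Ascending coefficients: a = [2, 1, 3], b = [1, 2]. c[0] = 2×1 = 2; c[1] = 2×2 + 1×1 = 5; c[2] = 1×2 + 3×1 = 5; c[3] = 3×2 = 6. Result coefficients: [2, 5, 5, 6] → 2 + 5t + 5t^2 + 6t^3

2 + 5t + 5t^2 + 6t^3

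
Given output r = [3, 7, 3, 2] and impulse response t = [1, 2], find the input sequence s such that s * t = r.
Deconvolve r=[3, 7, 3, 2] by t=[1, 2]. Since t[0]=1, solve forward: s[0] = r[0] / 1 = 3; s[1] = (r[1] - 3×2) / 1 = 1; s[2] = (r[2] - 1×2) / 1 = 1. So s = [3, 1, 1]. Check by forward convolution: r[0] = 3×1 = 3; r[1] = 3×2 + 1×1 = 7; r[2] = 1×2 + 1×1 = 3; r[3] = 1×2 = 2

[3, 1, 1]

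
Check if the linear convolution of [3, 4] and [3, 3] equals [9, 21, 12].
Recompute linear convolution of [3, 4] and [3, 3]: y[0] = 3×3 = 9; y[1] = 3×3 + 4×3 = 21; y[2] = 4×3 = 12 → [9, 21, 12]. Given [9, 21, 12] matches, so answer: Yes

Yes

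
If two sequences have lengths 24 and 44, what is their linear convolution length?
Linear/full convolution length: m + n - 1 = 24 + 44 - 1 = 67

67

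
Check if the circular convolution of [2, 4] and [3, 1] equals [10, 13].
Recompute circular convolution of [2, 4] and [3, 1]: y[0] = 2×3 + 4×1 = 10; y[1] = 2×1 + 4×3 = 14 → [10, 14]. Compare to given [10, 13]: they differ at index 1: given 13, correct 14, so answer: No

No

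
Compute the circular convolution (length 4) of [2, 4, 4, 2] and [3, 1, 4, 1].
Use y[k] = Σ_j x[j]·h[(k-j) mod 4]. y[0] = 2×3 + 4×1 + 4×4 + 2×1 = 28; y[1] = 2×1 + 4×3 + 4×1 + 2×4 = 26; y[2] = 2×4 + 4×1 + 4×3 + 2×1 = 26; y[3] = 2×1 + 4×4 + 4×1 + 2×3 = 28. Result: [28, 26, 26, 28]

[28, 26, 26, 28]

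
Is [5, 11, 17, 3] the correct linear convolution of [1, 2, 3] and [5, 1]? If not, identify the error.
Recompute linear convolution of [1, 2, 3] and [5, 1]: y[0] = 1×5 = 5; y[1] = 1×1 + 2×5 = 11; y[2] = 2×1 + 3×5 = 17; y[3] = 3×1 = 3 → [5, 11, 17, 3]. Given [5, 11, 17, 3] matches, so answer: Yes

Yes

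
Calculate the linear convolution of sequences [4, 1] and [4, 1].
y[0] = 4×4 = 16; y[1] = 4×1 + 1×4 = 8; y[2] = 1×1 = 1

[16, 8, 1]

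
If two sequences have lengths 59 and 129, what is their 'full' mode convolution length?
Linear/full convolution length: m + n - 1 = 59 + 129 - 1 = 187

187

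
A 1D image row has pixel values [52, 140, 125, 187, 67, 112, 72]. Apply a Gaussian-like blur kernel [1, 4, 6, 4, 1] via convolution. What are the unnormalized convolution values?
Convolve image row [52, 140, 125, 187, 67, 112, 72] with kernel [1, 4, 6, 4, 1]: y[0] = 52×1 = 52; y[1] = 52×4 + 140×1 = 348; y[2] = 52×6 + 140×4 + 125×1 = 997; y[3] = 52×4 + 140×6 + 125×4 + 187×1 = 1735; y[4] = 52×1 + 140×4 + 125×6 + 187×4 + 67×1 = 2177; y[5] = 140×1 + 125×4 + 187×6 + 67×4 + 112×1 = 2142; y[6] = 125×1 + 187×4 + 67×6 + 112×4 + 72×1 = 1795; y[7] = 187×1 + 67×4 + 112×6 + 72×4 = 1415; y[8] = 67×1 + 112×4 + 72×6 = 947; y[9] = 112×1 + 72×4 = 400; y[10] = 72×1 = 72 → [52, 348, 997, 1735, 2177, 2142, 1795, 1415, 947, 400, 72]. Normalization factor = sum(kernel) = 16.

[52, 348, 997, 1735, 2177, 2142, 1795, 1415, 947, 400, 72]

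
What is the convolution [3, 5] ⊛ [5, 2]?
y[0] = 3×5 = 15; y[1] = 3×2 + 5×5 = 31; y[2] = 5×2 = 10

[15, 31, 10]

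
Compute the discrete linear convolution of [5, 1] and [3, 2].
y[0] = 5×3 = 15; y[1] = 5×2 + 1×3 = 13; y[2] = 1×2 = 2

[15, 13, 2]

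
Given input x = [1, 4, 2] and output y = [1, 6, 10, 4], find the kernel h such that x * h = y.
Output length 4 = len(x) + len(h) - 1 ⇒ len(h) = 2. Solve h forward using h[k] = (y[k] - Σ_{i≥1} x[i]·h[k-i]) / x[0]: h[0] = y[0] / x[0] = 1 / 1 = 1; h[1] = (y[1] - 4×1) / x[0] = (6 - 4×1) / 1 = 2. So h = [1, 2]. Forward-check [1, 4, 2] * [1, 2]: y[0] = 1×1 = 1; y[1] = 1×2 + 4×1 = 6; y[2] = 4×2 + 2×1 = 10; y[3] = 2×2 = 4 → [1, 6, 10, 4] ✓

[1, 2]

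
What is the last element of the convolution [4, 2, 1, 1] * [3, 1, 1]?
Use y[k] = Σ_i a[i]·b[k-i] at k=5. y[5] = 1×1 = 1

1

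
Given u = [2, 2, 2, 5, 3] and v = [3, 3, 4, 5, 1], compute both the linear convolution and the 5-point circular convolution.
Linear: y_lin[0] = 2×3 = 6; y_lin[1] = 2×3 + 2×3 = 12; y_lin[2] = 2×4 + 2×3 + 2×3 = 20; y_lin[3] = 2×5 + 2×4 + 2×3 + 5×3 = 39; y_lin[4] = 2×1 + 2×5 + 2×4 + 5×3 + 3×3 = 44; y_lin[5] = 2×1 + 2×5 + 5×4 + 3×3 = 41; y_lin[6] = 2×1 + 5×5 + 3×4 = 39; y_lin[7] = 5×1 + 3×5 = 20; y_lin[8] = 3×1 = 3 → [6, 12, 20, 39, 44, 41, 39, 20, 3]. Circular (length 5): y[0] = 2×3 + 2×1 + 2×5 + 5×4 + 3×3 = 47; y[1] = 2×3 + 2×3 + 2×1 + 5×5 + 3×4 = 51; y[2] = 2×4 + 2×3 + 2×3 + 5×1 + 3×5 = 40; y[3] = 2×5 + 2×4 + 2×3 + 5×3 + 3×1 = 42; y[4] = 2×1 + 2×5 + 2×4 + 5×3 + 3×3 = 44 → [47, 51, 40, 42, 44]

Linear: [6, 12, 20, 39, 44, 41, 39, 20, 3], Circular: [47, 51, 40, 42, 44]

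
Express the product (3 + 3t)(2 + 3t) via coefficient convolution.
Ascending coefficients: a = [3, 3], b = [2, 3]. c[0] = 3×2 = 6; c[1] = 3×3 + 3×2 = 15; c[2] = 3×3 = 9. Result coefficients: [6, 15, 9] → 6 + 15t + 9t^2

6 + 15t + 9t^2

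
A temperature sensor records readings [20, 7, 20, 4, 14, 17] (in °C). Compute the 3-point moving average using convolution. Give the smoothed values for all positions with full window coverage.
3-point moving average kernel = [1, 1, 1]. Apply in 'valid' mode (full window coverage): avg[0] = (20 + 7 + 20) / 3 = 15.67; avg[1] = (7 + 20 + 4) / 3 = 10.33; avg[2] = (20 + 4 + 14) / 3 = 12.67; avg[3] = (4 + 14 + 17) / 3 = 11.67. Smoothed values: [15.67, 10.33, 12.67, 11.67]

[15.67, 10.33, 12.67, 11.67]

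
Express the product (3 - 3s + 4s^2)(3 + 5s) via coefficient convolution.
Ascending coefficients: a = [3, -3, 4], b = [3, 5]. c[0] = 3×3 = 9; c[1] = 3×5 + -3×3 = 6; c[2] = -3×5 + 4×3 = -3; c[3] = 4×5 = 20. Result coefficients: [9, 6, -3, 20] → 9 + 6s - 3s^2 + 20s^3

9 + 6s - 3s^2 + 20s^3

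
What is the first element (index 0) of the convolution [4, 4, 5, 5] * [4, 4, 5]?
Use y[k] = Σ_i a[i]·b[k-i] at k=0. y[0] = 4×4 = 16

16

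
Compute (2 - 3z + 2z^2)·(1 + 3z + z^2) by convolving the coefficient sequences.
Ascending coefficients: a = [2, -3, 2], b = [1, 3, 1]. c[0] = 2×1 = 2; c[1] = 2×3 + -3×1 = 3; c[2] = 2×1 + -3×3 + 2×1 = -5; c[3] = -3×1 + 2×3 = 3; c[4] = 2×1 = 2. Result coefficients: [2, 3, -5, 3, 2] → 2 + 3z - 5z^2 + 3z^3 + 2z^4

2 + 3z - 5z^2 + 3z^3 + 2z^4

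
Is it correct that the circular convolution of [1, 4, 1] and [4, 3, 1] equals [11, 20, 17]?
Recompute circular convolution of [1, 4, 1] and [4, 3, 1]: y[0] = 1×4 + 4×1 + 1×3 = 11; y[1] = 1×3 + 4×4 + 1×1 = 20; y[2] = 1×1 + 4×3 + 1×4 = 17 → [11, 20, 17]. Given [11, 20, 17] matches, so answer: Yes

Yes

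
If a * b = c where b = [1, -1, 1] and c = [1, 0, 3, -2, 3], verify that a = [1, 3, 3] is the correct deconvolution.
Forward-compute [1, 3, 3] * [1, -1, 1]: c[0] = 1×1 = 1; c[1] = 1×-1 + 3×1 = 2; c[2] = 1×1 + 3×-1 + 3×1 = 1; c[3] = 3×1 + 3×-1 = 0; c[4] = 3×1 = 3 → [1, 2, 1, 0, 3]. Does not match given c = [1, 0, 3, -2, 3].

Not verified. [1, 3, 3] * [1, -1, 1] = [1, 2, 1, 0, 3], which differs from [1, 0, 3, -2, 3] at index 1.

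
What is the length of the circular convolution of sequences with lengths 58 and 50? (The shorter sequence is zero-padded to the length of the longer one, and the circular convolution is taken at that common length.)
Circular convolution (zero-padding the shorter input) has length max(m, n) = max(58, 50) = 58

58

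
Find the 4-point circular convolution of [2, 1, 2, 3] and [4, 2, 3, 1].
Use y[k] = Σ_j s[j]·t[(k-j) mod 4]. y[0] = 2×4 + 1×1 + 2×3 + 3×2 = 21; y[1] = 2×2 + 1×4 + 2×1 + 3×3 = 19; y[2] = 2×3 + 1×2 + 2×4 + 3×1 = 19; y[3] = 2×1 + 1×3 + 2×2 + 3×4 = 21. Result: [21, 19, 19, 21]

[21, 19, 19, 21]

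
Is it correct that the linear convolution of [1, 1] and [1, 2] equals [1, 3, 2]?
Recompute linear convolution of [1, 1] and [1, 2]: y[0] = 1×1 = 1; y[1] = 1×2 + 1×1 = 3; y[2] = 1×2 = 2 → [1, 3, 2]. Given [1, 3, 2] matches, so answer: Yes

Yes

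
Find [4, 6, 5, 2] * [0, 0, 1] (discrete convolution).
y[0] = 4×0 = 0; y[1] = 4×0 + 6×0 = 0; y[2] = 4×1 + 6×0 + 5×0 = 4; y[3] = 6×1 + 5×0 + 2×0 = 6; y[4] = 5×1 + 2×0 = 5; y[5] = 2×1 = 2

[0, 0, 4, 6, 5, 2]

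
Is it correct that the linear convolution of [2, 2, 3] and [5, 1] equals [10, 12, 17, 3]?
Recompute linear convolution of [2, 2, 3] and [5, 1]: y[0] = 2×5 = 10; y[1] = 2×1 + 2×5 = 12; y[2] = 2×1 + 3×5 = 17; y[3] = 3×1 = 3 → [10, 12, 17, 3]. Given [10, 12, 17, 3] matches, so answer: Yes

Yes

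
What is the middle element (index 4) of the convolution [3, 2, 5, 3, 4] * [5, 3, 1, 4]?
Use y[k] = Σ_i a[i]·b[k-i] at k=4. y[4] = 2×4 + 5×1 + 3×3 + 4×5 = 42

42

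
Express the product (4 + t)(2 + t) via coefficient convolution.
Ascending coefficients: a = [4, 1], b = [2, 1]. c[0] = 4×2 = 8; c[1] = 4×1 + 1×2 = 6; c[2] = 1×1 = 1. Result coefficients: [8, 6, 1] → 8 + 6t + t^2

8 + 6t + t^2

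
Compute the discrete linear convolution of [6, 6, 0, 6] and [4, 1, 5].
y[0] = 6×4 = 24; y[1] = 6×1 + 6×4 = 30; y[2] = 6×5 + 6×1 + 0×4 = 36; y[3] = 6×5 + 0×1 + 6×4 = 54; y[4] = 0×5 + 6×1 = 6; y[5] = 6×5 = 30

[24, 30, 36, 54, 6, 30]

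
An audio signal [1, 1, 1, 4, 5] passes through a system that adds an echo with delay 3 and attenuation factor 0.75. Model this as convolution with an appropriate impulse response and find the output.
Direct-path + delayed-attenuated-path model → impulse response h = [1, 0, 0, 0.75] (1 at lag 0, 0.75 at lag 3). Output y[n] = x[n] + 0.75·x[n - 3] (with x[n] = 0 outside 0..4): y[0] = 1 + 0.75×0 = 1; y[1] = 1 + 0.75×0 = 1; y[2] = 1 + 0.75×0 = 1; y[3] = 4 + 0.75×1 = 4.75; y[4] = 5 + 0.75×1 = 5.75; y[5] = 0 + 0.75×1 = 0.75; y[6] = 0 + 0.75×4 = 3.0; y[7] = 0 + 0.75×5 = 3.75. So y = [1, 1, 1, 4.75, 5.75, 0.75, 3.0, 3.75]

[1, 1, 1, 4.75, 5.75, 0.75, 3.0, 3.75]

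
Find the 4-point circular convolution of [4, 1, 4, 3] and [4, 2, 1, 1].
Use y[k] = Σ_j a[j]·b[(k-j) mod 4]. y[0] = 4×4 + 1×1 + 4×1 + 3×2 = 27; y[1] = 4×2 + 1×4 + 4×1 + 3×1 = 19; y[2] = 4×1 + 1×2 + 4×4 + 3×1 = 25; y[3] = 4×1 + 1×1 + 4×2 + 3×4 = 25. Result: [27, 19, 25, 25]

[27, 19, 25, 25]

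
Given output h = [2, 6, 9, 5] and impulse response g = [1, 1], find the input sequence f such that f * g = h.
Deconvolve h=[2, 6, 9, 5] by g=[1, 1]. Since g[0]=1, solve forward: f[0] = h[0] / 1 = 2; f[1] = (h[1] - 2×1) / 1 = 4; f[2] = (h[2] - 4×1) / 1 = 5. So f = [2, 4, 5]. Check by forward convolution: h[0] = 2×1 = 2; h[1] = 2×1 + 4×1 = 6; h[2] = 4×1 + 5×1 = 9; h[3] = 5×1 = 5

[2, 4, 5]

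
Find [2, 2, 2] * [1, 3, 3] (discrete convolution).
y[0] = 2×1 = 2; y[1] = 2×3 + 2×1 = 8; y[2] = 2×3 + 2×3 + 2×1 = 14; y[3] = 2×3 + 2×3 = 12; y[4] = 2×3 = 6

[2, 8, 14, 12, 6]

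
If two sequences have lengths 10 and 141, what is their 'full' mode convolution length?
Linear/full convolution length: m + n - 1 = 10 + 141 - 1 = 150

150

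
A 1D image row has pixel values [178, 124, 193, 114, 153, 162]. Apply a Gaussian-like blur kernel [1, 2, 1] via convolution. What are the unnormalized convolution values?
Convolve image row [178, 124, 193, 114, 153, 162] with kernel [1, 2, 1]: y[0] = 178×1 = 178; y[1] = 178×2 + 124×1 = 480; y[2] = 178×1 + 124×2 + 193×1 = 619; y[3] = 124×1 + 193×2 + 114×1 = 624; y[4] = 193×1 + 114×2 + 153×1 = 574; y[5] = 114×1 + 153×2 + 162×1 = 582; y[6] = 153×1 + 162×2 = 477; y[7] = 162×1 = 162 → [178, 480, 619, 624, 574, 582, 477, 162]. Normalization factor = sum(kernel) = 4.

[178, 480, 619, 624, 574, 582, 477, 162]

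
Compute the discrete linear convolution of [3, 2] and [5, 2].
y[0] = 3×5 = 15; y[1] = 3×2 + 2×5 = 16; y[2] = 2×2 = 4

[15, 16, 4]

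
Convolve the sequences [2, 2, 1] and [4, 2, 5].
y[0] = 2×4 = 8; y[1] = 2×2 + 2×4 = 12; y[2] = 2×5 + 2×2 + 1×4 = 18; y[3] = 2×5 + 1×2 = 12; y[4] = 1×5 = 5

[8, 12, 18, 12, 5]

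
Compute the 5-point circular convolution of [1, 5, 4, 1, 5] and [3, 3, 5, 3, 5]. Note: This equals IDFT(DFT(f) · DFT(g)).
Either evaluate y[k] = Σ_j f[j]·g[(k-j) mod 5] directly, or use IDFT(DFT(f) · DFT(g)). y[0] = 1×3 + 5×5 + 4×3 + 1×5 + 5×3 = 60; y[1] = 1×3 + 5×3 + 4×5 + 1×3 + 5×5 = 66; y[2] = 1×5 + 5×3 + 4×3 + 1×5 + 5×3 = 52; y[3] = 1×3 + 5×5 + 4×3 + 1×3 + 5×5 = 68; y[4] = 1×5 + 5×3 + 4×5 + 1×3 + 5×3 = 58. Result: [60, 66, 52, 68, 58]

[60, 66, 52, 68, 58]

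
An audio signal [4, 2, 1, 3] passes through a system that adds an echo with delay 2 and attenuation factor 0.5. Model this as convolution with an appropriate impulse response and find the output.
Direct-path + delayed-attenuated-path model → impulse response h = [1, 0, 0.5] (1 at lag 0, 0.5 at lag 2). Output y[n] = x[n] + 0.5·x[n - 2] (with x[n] = 0 outside 0..3): y[0] = 4 + 0.5×0 = 4; y[1] = 2 + 0.5×0 = 2; y[2] = 1 + 0.5×4 = 3.0; y[3] = 3 + 0.5×2 = 4.0; y[4] = 0 + 0.5×1 = 0.5; y[5] = 0 + 0.5×3 = 1.5. So y = [4, 2, 3.0, 4.0, 0.5, 1.5]

[4, 2, 3.0, 4.0, 0.5, 1.5]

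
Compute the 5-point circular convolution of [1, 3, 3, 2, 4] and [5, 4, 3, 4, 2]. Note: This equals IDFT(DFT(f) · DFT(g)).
Either evaluate y[k] = Σ_j f[j]·g[(k-j) mod 5] directly, or use IDFT(DFT(f) · DFT(g)). y[0] = 1×5 + 3×2 + 3×4 + 2×3 + 4×4 = 45; y[1] = 1×4 + 3×5 + 3×2 + 2×4 + 4×3 = 45; y[2] = 1×3 + 3×4 + 3×5 + 2×2 + 4×4 = 50; y[3] = 1×4 + 3×3 + 3×4 + 2×5 + 4×2 = 43; y[4] = 1×2 + 3×4 + 3×3 + 2×4 + 4×5 = 51. Result: [45, 45, 50, 43, 51]

[45, 45, 50, 43, 51]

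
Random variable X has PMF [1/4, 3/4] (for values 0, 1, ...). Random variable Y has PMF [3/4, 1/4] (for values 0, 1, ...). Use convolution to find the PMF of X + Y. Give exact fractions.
P(X+Y=k) = Σ_i P(X=i)·P(Y=k-i) — a convolution of [1/4, 3/4] and [3/4, 1/4]. P(X+Y=0) = (1/4)×(3/4) = 3/16; P(X+Y=1) = (1/4)×(1/4) + (3/4)×(3/4) = 1/16 + 9/16 = 5/8; P(X+Y=2) = (3/4)×(1/4) = 3/16. PMF: [3/16, 5/8, 3/16] (sums to 1 ✓)

[3/16, 5/8, 3/16]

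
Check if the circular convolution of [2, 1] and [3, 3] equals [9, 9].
Recompute circular convolution of [2, 1] and [3, 3]: y[0] = 2×3 + 1×3 = 9; y[1] = 2×3 + 1×3 = 9 → [9, 9]. Given [9, 9] matches, so answer: Yes

Yes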